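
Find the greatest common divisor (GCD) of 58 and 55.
1

Using the Euclidean algorithm:
58 = 1 × 55 + 3
55 = 18 × 3 + 1
3 = 3 × 1 + 0

GCD(58, 55) = 1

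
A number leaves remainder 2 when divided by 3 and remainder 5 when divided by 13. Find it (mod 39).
M = 3 × 13 = 39. M₁ = 13, y₁ ≡ 1 (mod 3). M₂ = 3, y₂ ≡ 9 (mod 13). t = 2×13×1 + 5×3×9 ≡ 5 (mod 39)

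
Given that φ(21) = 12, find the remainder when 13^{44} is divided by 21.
By Euler: 13^{12} ≡ 1 (mod 21) since gcd(13, 21) = 1. 44 = 3×12 + 8. So 13^{44} ≡ 13^{8} ≡ 1 (mod 21)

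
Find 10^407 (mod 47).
Using Fermat: 10^{46} ≡ 1 (mod 47). 407 ≡ 39 (mod 46). So 10^{407} ≡ 10^{39} ≡ 23 (mod 47)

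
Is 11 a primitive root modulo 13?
Yes

To verify, check if 11^(12/q) ≢ 1 (mod 13) for each prime divisor q of 12
Divisors of 12 = 12: [1, 2, 3, 4, 6, 12]
  11^(12/2) = 11^6 ≡ 12 (mod 13)
  11^(12/3) = 11^4 ≡ 3 (mod 13)
Conclusion: 11 is a primitive root modulo 13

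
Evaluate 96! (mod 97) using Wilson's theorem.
By Wilson's theorem, (96)! ≡ -1 ≡ 96 (mod 97)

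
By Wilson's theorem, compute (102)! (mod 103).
By Wilson's theorem, (102)! ≡ -1 ≡ 102 (mod 103)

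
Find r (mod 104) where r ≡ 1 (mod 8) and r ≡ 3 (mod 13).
M = 8 × 13 = 104. M₁ = 13, y₁ ≡ 5 (mod 8). M₂ = 8, y₂ ≡ 5 (mod 13). r = 1×13×5 + 3×8×5 ≡ 81 (mod 104)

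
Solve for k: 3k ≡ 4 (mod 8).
4

Since gcd(3, 8) = 1 divides 4, a solution exists.
Multiply both sides by the inverse of 3 mod 8:
  3^(-1) mod 8 = 3
  x ≡ 3 × 4 ≡ 12 ≡ 4 (mod 8)
Verification: 3 × 4 = 12 = 1 × 8 + 4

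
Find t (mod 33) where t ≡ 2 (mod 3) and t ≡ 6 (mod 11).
M = 3 × 11 = 33. M₁ = 11, y₁ ≡ 2 (mod 3). M₂ = 3, y₂ ≡ 4 (mod 11). t = 2×11×2 + 6×3×4 ≡ 17 (mod 33)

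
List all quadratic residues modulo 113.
QRs mod 113: {1, 2, 4, 7, 8, 9, 11, 13, 14, 15, 16, 18, 22, 25, 26, 28, 30, 31, 32, 36, 41, 44, 49, 50, 51, 52, 53, 56, 57, 60, 61, 62, 63, 64, 69, 72, 77, 81, 82, 83, 85, 87, 88, 91, 95, 97, 98, 99, 100, 102, 104, 105, 106, 109, 111, 112}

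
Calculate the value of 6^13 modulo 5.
Using Fermat: 6^{4} ≡ 1 (mod 5). 13 ≡ 1 (mod 4). So 6^{13} ≡ 6^{1} ≡ 1 (mod 5)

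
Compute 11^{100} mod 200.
1

Using successive squaring:
Binary expansion of 100: 1100100
Powers of 11 mod 200 (each is the square of the previous):
  11^1 ≡ 11 (mod 200)
  11^2 ≡ 11² = 121 ≡ 121 (mod 200)
  11^4 ≡ 121² = 14641 ≡ 41 (mod 200)
  11^8 ≡ 41² = 1681 ≡ 81 (mod 200)
  11^16 ≡ 81² = 6561 ≡ 161 (mod 200)
  11^32 ≡ 161² = 25921 ≡ 121 (mod 200)
  11^64 ≡ 121² = 14641 ≡ 41 (mod 200)
100 = 64 + 32 + 4, so 11^100 = 11^64 × 11^32 × 11^4 ≡ 41 × 121 × 41 (mod 200)
Multiplying step by step:
  41 × 121 = 4961 ≡ 161 (mod 200)
  161 × 41 = 6601 ≡ 1 (mod 200)
Result: 11^100 ≡ 1 (mod 200)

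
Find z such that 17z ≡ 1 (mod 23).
17^(-1) ≡ 19 (mod 23). Verification: 17 × 19 = 323 ≡ 1 (mod 23)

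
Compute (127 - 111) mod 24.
16

(127 - 111) = 16
16 mod 24 = 16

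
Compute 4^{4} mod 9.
4

Using successive squaring:
Binary expansion of 4: 100
Powers of 4 mod 9 (each is the square of the previous):
  4^1 ≡ 4 (mod 9)
  4^2 ≡ 4² = 16 ≡ 7 (mod 9)
  4^4 ≡ 7² = 49 ≡ 4 (mod 9)
4 is a power of 2, so 4^4 is the last square: ≡ 4 (mod 9)
Result: 4^4 ≡ 4 (mod 9)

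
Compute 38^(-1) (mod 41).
27

Using Extended Euclidean Algorithm:
gcd(38, 41) = 1
Bezout coefficients: 38 × -14 + 41 × 13 = 1
So 38 × -14 ≡ 1 (mod 41)
The inverse is -14 mod 41 = 27
Verification: 38 × 27 = 1026 = 25 × 41 + 1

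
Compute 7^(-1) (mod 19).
11

Using Extended Euclidean Algorithm:
gcd(7, 19) = 1
Bezout coefficients: 7 × -8 + 19 × 3 = 1
So 7 × -8 ≡ 1 (mod 19)
The inverse is -8 mod 19 = 11
Verification: 7 × 11 = 77 = 4 × 19 + 1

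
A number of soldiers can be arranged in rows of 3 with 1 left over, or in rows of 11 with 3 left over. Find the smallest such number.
M = 3 × 11 = 33. M₁ = 11, y₁ ≡ 2 (mod 3). M₂ = 3, y₂ ≡ 4 (mod 11). y = 1×11×2 + 3×3×4 ≡ 25 (mod 33). The smallest positive such number is 25.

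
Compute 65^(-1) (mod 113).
65^(-1) ≡ 40 (mod 113). Verification: 65 × 40 = 2600 ≡ 1 (mod 113)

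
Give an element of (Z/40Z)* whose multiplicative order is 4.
3 has order 4 mod 40 since 3^{4} ≡ 1 (mod 40) and no smaller power works.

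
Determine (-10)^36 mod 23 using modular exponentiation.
Using Fermat: (-10)^{22} ≡ 1 (mod 23). 36 ≡ 14 (mod 22). So (-10)^{36} ≡ (-10)^{14} ≡ 12 (mod 23)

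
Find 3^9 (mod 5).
9 = 8 + 1 (binary 1001). Repeated squaring mod 5: 3^1 ≡ 3; 3^2 ≡ 3² = 9 ≡ 4; 3^4 ≡ 4² = 16 ≡ 1; 3^8 ≡ 1² = 1 ≡ 1. Multiply: 3^9 = 3^8 × 3^1 ≡ 1 × 3 (mod 5): 1 × 3 = 3 ≡ 3. So 3^9 ≡ 3 (mod 5).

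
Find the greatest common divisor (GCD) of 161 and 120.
1

Using the Euclidean algorithm:
161 = 1 × 120 + 41
120 = 2 × 41 + 38
41 = 1 × 38 + 3
38 = 12 × 3 + 2
3 = 1 × 2 + 1
2 = 2 × 1 + 0

GCD(161, 120) = 1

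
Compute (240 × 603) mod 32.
16

(240 × 603) = 144720
144720 mod 32 = 16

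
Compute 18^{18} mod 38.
20

Using successive squaring:
Binary expansion of 18: 10010
Powers of 18 mod 38 (each is the square of the previous):
  18^1 ≡ 18 (mod 38)
  18^2 ≡ 18² = 324 ≡ 20 (mod 38)
  18^4 ≡ 20² = 400 ≡ 20 (mod 38)
  18^8 ≡ 20² = 400 ≡ 20 (mod 38)
  18^16 ≡ 20² = 400 ≡ 20 (mod 38)
18 = 16 + 2, so 18^18 = 18^16 × 18^2 ≡ 20 × 20 (mod 38)
Multiplying step by step:
  20 × 20 = 400 ≡ 20 (mod 38)
Result: 18^18 ≡ 20 (mod 38)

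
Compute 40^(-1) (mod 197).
40^(-1) ≡ 133 (mod 197). Verification: 40 × 133 = 5320 ≡ 1 (mod 197)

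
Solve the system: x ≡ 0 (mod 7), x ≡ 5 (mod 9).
M = 7 × 9 = 63. M₁ = 9, y₁ ≡ 4 (mod 7). M₂ = 7, y₂ ≡ 4 (mod 9). x = 0×9×4 + 5×7×4 ≡ 14 (mod 63)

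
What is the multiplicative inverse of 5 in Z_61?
49

Using Extended Euclidean Algorithm:
gcd(5, 61) = 1
Bezout coefficients: 5 × -12 + 61 × 1 = 1
So 5 × -12 ≡ 1 (mod 61)
The inverse is -12 mod 61 = 49
Verification: 5 × 49 = 245 = 4 × 61 + 1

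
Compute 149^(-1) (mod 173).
149^(-1) ≡ 36 (mod 173). Verification: 149 × 36 = 5364 ≡ 1 (mod 173)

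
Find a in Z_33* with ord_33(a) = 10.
28 has order 10 mod 33 since 28^{10} ≡ 1 (mod 33) and no smaller power works.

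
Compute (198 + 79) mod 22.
13

(198 + 79) = 277
277 mod 22 = 13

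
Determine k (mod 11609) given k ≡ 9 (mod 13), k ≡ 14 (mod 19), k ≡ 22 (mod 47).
6132

Using the Chinese Remainder Theorem:
M = product of moduli = 11609
For equation 1: M_1 = 893, 893 ≡ 9 (mod 13), inverse of 893 mod 13 is 3 (check: 9 × 3 = 27 ≡ 1 (mod 13))
For equation 2: M_2 = 611, 611 ≡ 3 (mod 19), inverse of 611 mod 19 is 13 (check: 3 × 13 = 39 ≡ 1 (mod 19))
For equation 3: M_3 = 247, 247 ≡ 12 (mod 47), inverse of 247 mod 47 is 4 (check: 12 × 4 = 48 ≡ 1 (mod 47))
Combine: k ≡ Σ r_i×M_i×(M_i⁻¹ mod m_i) = 9×893×3 + 14×611×13 + 22×247×4 = 24111 + 111202 + 21736 = 157049
157049 mod 11609 = 6132
k ≡ 6132 (mod 11609)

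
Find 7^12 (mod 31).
Using repeated squaring. 12 = 8 + 4 (binary 1100). Repeated squaring mod 31: 7^1 ≡ 7; 7^2 ≡ 7² = 49 ≡ 18; 7^4 ≡ 18² = 324 ≡ 14; 7^8 ≡ 14² = 196 ≡ 10. Multiply: 7^12 = 7^8 × 7^4 ≡ 10 × 14 (mod 31): 10 × 14 = 140 ≡ 16. So 7^12 ≡ 16 (mod 31).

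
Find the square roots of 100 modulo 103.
The square roots of 100 mod 103 are 93 and 10. Verify: 93² = 8649 ≡ 100 (mod 103)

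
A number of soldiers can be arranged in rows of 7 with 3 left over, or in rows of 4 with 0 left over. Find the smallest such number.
M = 7 × 4 = 28. M₁ = 4, y₁ ≡ 2 (mod 7). M₂ = 7, y₂ ≡ 3 (mod 4). k = 3×4×2 + 0×7×3 ≡ 24 (mod 28). The smallest positive such number is 24.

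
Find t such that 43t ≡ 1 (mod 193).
43^(-1) ≡ 9 (mod 193). Verification: 43 × 9 = 387 ≡ 1 (mod 193)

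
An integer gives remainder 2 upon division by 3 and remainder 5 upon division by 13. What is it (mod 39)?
M = 3 × 13 = 39. M₁ = 13, y₁ ≡ 1 (mod 3). M₂ = 3, y₂ ≡ 9 (mod 13). y = 2×13×1 + 5×3×9 ≡ 5 (mod 39). The smallest positive such number is 5.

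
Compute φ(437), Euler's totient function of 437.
396

Prime factorization: 437 = 19 × 23
Using the formula φ(n) = n × Π(1 - 1/p) for each prime factor p:
φ(437) = 437 × (1 - 1/19) × (1 - 1/23)
φ(437) = 396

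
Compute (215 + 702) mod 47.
24

(215 + 702) = 917
917 mod 47 = 24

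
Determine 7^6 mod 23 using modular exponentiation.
6 = 4 + 2 (binary 110). Repeated squaring mod 23: 7^1 ≡ 7; 7^2 ≡ 7² = 49 ≡ 3; 7^4 ≡ 3² = 9 ≡ 9. Multiply: 7^6 = 7^4 × 7^2 ≡ 9 × 3 (mod 23): 9 × 3 = 27 ≡ 4. So 7^6 ≡ 4 (mod 23).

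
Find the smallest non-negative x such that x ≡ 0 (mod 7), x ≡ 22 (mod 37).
133

Using the Chinese Remainder Theorem:
M = product of moduli = 259
For equation 1: M_1 = 37, 37 ≡ 2 (mod 7), inverse of 37 mod 7 is 4 (check: 2 × 4 = 8 ≡ 1 (mod 7))
For equation 2: M_2 = 7, 7 ≡ 7 (mod 37), inverse of 7 mod 37 is 16 (check: 7 × 16 = 112 ≡ 1 (mod 37))
Combine: x ≡ Σ r_i×M_i×(M_i⁻¹ mod m_i) = 0×37×4 + 22×7×16 = 0 + 2464 = 2464
2464 mod 259 = 133
x ≡ 133 (mod 259)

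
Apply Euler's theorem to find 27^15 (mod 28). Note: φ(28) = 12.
By Euler: 27^{12} ≡ 1 (mod 28) since gcd(27, 28) = 1. 15 = 1×12 + 3. So 27^{15} ≡ 27^{3} ≡ 27 (mod 28)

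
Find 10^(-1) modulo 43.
13

Using Extended Euclidean Algorithm:
gcd(10, 43) = 1
Bezout coefficients: 10 × 13 + 43 × -3 = 1
So 10 × 13 ≡ 1 (mod 43)
The inverse is 13 mod 43 = 13
Verification: 10 × 13 = 130 = 3 × 43 + 1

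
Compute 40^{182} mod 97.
65

Using successive squaring:
Binary expansion of 182: 10110110
Powers of 40 mod 97 (each is the square of the previous):
  40^1 ≡ 40 (mod 97)
  40^2 ≡ 40² = 1600 ≡ 48 (mod 97)
  40^4 ≡ 48² = 2304 ≡ 73 (mod 97)
  40^8 ≡ 73² = 5329 ≡ 91 (mod 97)
  40^16 ≡ 91² = 8281 ≡ 36 (mod 97)
  40^32 ≡ 36² = 1296 ≡ 35 (mod 97)
  40^64 ≡ 35² = 1225 ≡ 61 (mod 97)
  40^128 ≡ 61² = 3721 ≡ 35 (mod 97)
182 = 128 + 32 + 16 + 4 + 2, so 40^182 = 40^128 × 40^32 × 40^16 × 40^4 × 40^2 ≡ 35 × 35 × 36 × 73 × 48 (mod 97)
Multiplying step by step:
  35 × 35 = 1225 ≡ 61 (mod 97)
  61 × 36 = 2196 ≡ 62 (mod 97)
  62 × 73 = 4526 ≡ 64 (mod 97)
  64 × 48 = 3072 ≡ 65 (mod 97)
Result: 40^182 ≡ 65 (mod 97)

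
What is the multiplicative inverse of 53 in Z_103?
53^(-1) ≡ 35 (mod 103). Verification: 53 × 35 = 1855 ≡ 1 (mod 103)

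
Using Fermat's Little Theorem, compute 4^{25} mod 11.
1

By Fermat's Little Theorem, a^(p-1) ≡ 1 (mod p) for prime p and gcd(a, p) = 1
Here p = 11, so 4^10 ≡ 1 (mod 11)
We can reduce the exponent: 25 mod 10 = 5
So 4^25 ≡ 4^5 (mod 11)
Computing: 4^5 mod 11 = 1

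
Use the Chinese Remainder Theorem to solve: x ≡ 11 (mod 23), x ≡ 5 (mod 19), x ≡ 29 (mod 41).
2817

Using the Chinese Remainder Theorem:
M = product of moduli = 17917
For equation 1: M_1 = 779, 779 ≡ 20 (mod 23), inverse of 779 mod 23 is 15 (check: 20 × 15 = 300 ≡ 1 (mod 23))
For equation 2: M_2 = 943, 943 ≡ 12 (mod 19), inverse of 943 mod 19 is 8 (check: 12 × 8 = 96 ≡ 1 (mod 19))
For equation 3: M_3 = 437, 437 ≡ 27 (mod 41), inverse of 437 mod 41 is 38 (check: 27 × 38 = 1026 ≡ 1 (mod 41))
Combine: x ≡ Σ r_i×M_i×(M_i⁻¹ mod m_i) = 11×779×15 + 5×943×8 + 29×437×38 = 128535 + 37720 + 481574 = 647829
647829 mod 17917 = 2817
x ≡ 2817 (mod 17917)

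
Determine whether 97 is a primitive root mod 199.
p - 1 = 198 has prime divisors 2, 3, 11. Check 97^(198/q) mod 199 for each: 97^(198/2) = 97^99 ≡ 198, 97^(198/3) = 97^66 ≡ 92, 97^(198/11) = 97^18 ≡ 121 (mod 199). None of these is 1, so 97 has order 198 = φ(199), so it is a primitive root mod 199.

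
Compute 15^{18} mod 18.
9

Using successive squaring:
Binary expansion of 18: 10010
Powers of 15 mod 18 (each is the square of the previous):
  15^1 ≡ 15 (mod 18)
  15^2 ≡ 15² = 225 ≡ 9 (mod 18)
  15^4 ≡ 9² = 81 ≡ 9 (mod 18)
  15^8 ≡ 9² = 81 ≡ 9 (mod 18)
  15^16 ≡ 9² = 81 ≡ 9 (mod 18)
18 = 16 + 2, so 15^18 = 15^16 × 15^2 ≡ 9 × 9 (mod 18)
Multiplying step by step:
  9 × 9 = 81 ≡ 9 (mod 18)
Result: 15^18 ≡ 9 (mod 18)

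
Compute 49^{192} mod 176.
113

Using successive squaring:
Binary expansion of 192: 11000000
Powers of 49 mod 176 (each is the square of the previous):
  49^1 ≡ 49 (mod 176)
  49^2 ≡ 49² = 2401 ≡ 113 (mod 176)
  49^4 ≡ 113² = 12769 ≡ 97 (mod 176)
  49^8 ≡ 97² = 9409 ≡ 81 (mod 176)
  49^16 ≡ 81² = 6561 ≡ 49 (mod 176)
  49^32 ≡ 49² = 2401 ≡ 113 (mod 176)
  49^64 ≡ 113² = 12769 ≡ 97 (mod 176)
  49^128 ≡ 97² = 9409 ≡ 81 (mod 176)
192 = 128 + 64, so 49^192 = 49^128 × 49^64 ≡ 81 × 97 (mod 176)
Multiplying step by step:
  81 × 97 = 7857 ≡ 113 (mod 176)
Result: 49^192 ≡ 113 (mod 176)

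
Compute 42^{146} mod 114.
54

Using successive squaring:
Binary expansion of 146: 10010010
Powers of 42 mod 114 (each is the square of the previous):
  42^1 ≡ 42 (mod 114)
  42^2 ≡ 42² = 1764 ≡ 54 (mod 114)
  42^4 ≡ 54² = 2916 ≡ 66 (mod 114)
  42^8 ≡ 66² = 4356 ≡ 24 (mod 114)
  42^16 ≡ 24² = 576 ≡ 6 (mod 114)
  42^32 ≡ 6² = 36 ≡ 36 (mod 114)
  42^64 ≡ 36² = 1296 ≡ 42 (mod 114)
  42^128 ≡ 42² = 1764 ≡ 54 (mod 114)
146 = 128 + 16 + 2, so 42^146 = 42^128 × 42^16 × 42^2 ≡ 54 × 6 × 54 (mod 114)
Multiplying step by step:
  54 × 6 = 324 ≡ 96 (mod 114)
  96 × 54 = 5184 ≡ 54 (mod 114)
Result: 42^146 ≡ 54 (mod 114)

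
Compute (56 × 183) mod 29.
11

(56 × 183) = 10248
10248 mod 29 = 11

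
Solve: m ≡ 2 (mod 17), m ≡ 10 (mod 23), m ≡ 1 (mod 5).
M = 17 × 23 × 5 = 1955. M₁ = 115, y₁ ≡ 4 (mod 17). M₂ = 85, y₂ ≡ 13 (mod 23). M₃ = 391, y₃ ≡ 1 (mod 5). m = 2×115×4 + 10×85×13 + 1×391×1 ≡ 631 (mod 1955)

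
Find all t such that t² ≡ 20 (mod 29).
The square roots of 20 mod 29 are 7 and 22. Verify: 7² = 49 ≡ 20 (mod 29)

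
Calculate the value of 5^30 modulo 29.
Using Fermat: 5^{28} ≡ 1 (mod 29). 30 ≡ 2 (mod 28). So 5^{30} ≡ 5^{2} ≡ 25 (mod 29)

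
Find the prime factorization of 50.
2 × 5^2

Divide by primes starting from smallest:
50 ÷ 2 = 25
25 ÷ 5 = 5
5 ÷ 5 = 1

50 = 2 × 5^2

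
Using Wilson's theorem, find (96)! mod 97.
By Wilson's theorem, (96)! ≡ -1 ≡ 96 (mod 97)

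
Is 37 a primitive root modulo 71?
No

To verify, check if 37^(70/q) ≢ 1 (mod 71) for each prime divisor q of 70
Divisors of 70 = 70: [1, 2, 5, 7, 10, 14, 35, 70]
  37^(70/2) = 37^35 ≡ 1 (mod 71)
  37^(70/5) = 37^14 ≡ 1 (mod 71)
  37^(70/7) = 37^10 ≡ 30 (mod 71)
Conclusion: 37 is not a primitive root modulo 71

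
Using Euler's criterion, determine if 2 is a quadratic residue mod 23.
By Euler's criterion: 2^{11} ≡ 1 (mod 23). Since this equals 1, 2 is a QR.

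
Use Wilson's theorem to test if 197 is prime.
(196)! mod 197 = 196. Since 196 ≡ -1 (mod 197), 197 is prime.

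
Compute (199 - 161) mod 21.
17

(199 - 161) = 38
38 mod 21 = 17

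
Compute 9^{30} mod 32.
17

Using successive squaring:
Binary expansion of 30: 11110
Powers of 9 mod 32 (each is the square of the previous):
  9^1 ≡ 9 (mod 32)
  9^2 ≡ 9² = 81 ≡ 17 (mod 32)
  9^4 ≡ 17² = 289 ≡ 1 (mod 32)
  9^8 ≡ 1² = 1 ≡ 1 (mod 32)
  9^16 ≡ 1² = 1 ≡ 1 (mod 32)
30 = 16 + 8 + 4 + 2, so 9^30 = 9^16 × 9^8 × 9^4 × 9^2 ≡ 1 × 1 × 1 × 17 (mod 32)
Multiplying step by step:
  1 × 1 = 1 ≡ 1 (mod 32)
  1 × 1 = 1 ≡ 1 (mod 32)
  1 × 17 = 17 ≡ 17 (mod 32)
Result: 9^30 ≡ 17 (mod 32)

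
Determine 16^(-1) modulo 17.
16^(-1) ≡ 16 (mod 17). Verification: 16 × 16 = 256 ≡ 1 (mod 17)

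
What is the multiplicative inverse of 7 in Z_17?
7^(-1) ≡ 5 (mod 17). Verification: 7 × 5 = 35 ≡ 1 (mod 17)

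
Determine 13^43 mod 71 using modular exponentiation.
Using repeated squaring. 43 = 32 + 8 + 2 + 1 (binary 101011). Repeated squaring mod 71: 13^1 ≡ 13; 13^2 ≡ 13² = 169 ≡ 27; 13^4 ≡ 27² = 729 ≡ 19; 13^8 ≡ 19² = 361 ≡ 6; 13^16 ≡ 6² = 36 ≡ 36; 13^32 ≡ 36² = 1296 ≡ 18. Multiply: 13^43 = 13^32 × 13^8 × 13^2 × 13^1 ≡ 18 × 6 × 27 × 13 (mod 71): 18 × 6 = 108 ≡ 37; 37 × 27 = 999 ≡ 5; 5 × 13 = 65 ≡ 65. So 13^43 ≡ 65 (mod 71).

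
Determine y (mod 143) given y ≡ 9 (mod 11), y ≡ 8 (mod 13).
86

Using the Chinese Remainder Theorem:
M = product of moduli = 143
For equation 1: M_1 = 13, 13 ≡ 2 (mod 11), inverse of 13 mod 11 is 6 (check: 2 × 6 = 12 ≡ 1 (mod 11))
For equation 2: M_2 = 11, 11 ≡ 11 (mod 13), inverse of 11 mod 13 is 6 (check: 11 × 6 = 66 ≡ 1 (mod 13))
Combine: y ≡ Σ r_i×M_i×(M_i⁻¹ mod m_i) = 9×13×6 + 8×11×6 = 702 + 528 = 1230
1230 mod 143 = 86
y ≡ 86 (mod 143)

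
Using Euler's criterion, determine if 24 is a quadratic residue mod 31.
By Euler's criterion: 24^{15} ≡ 30 (mod 31). Since this equals -1 (≡ 30), 24 is not a QR.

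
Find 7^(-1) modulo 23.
10

Using Extended Euclidean Algorithm:
gcd(7, 23) = 1
Bezout coefficients: 7 × 10 + 23 × -3 = 1
So 7 × 10 ≡ 1 (mod 23)
The inverse is 10 mod 23 = 10
Verification: 7 × 10 = 70 = 3 × 23 + 1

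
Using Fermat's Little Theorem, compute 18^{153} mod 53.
27

By Fermat's Little Theorem, a^(p-1) ≡ 1 (mod p) for prime p and gcd(a, p) = 1
Here p = 53, so 18^52 ≡ 1 (mod 53)
We can reduce the exponent: 153 mod 52 = 49
So 18^153 ≡ 18^49 (mod 53)
Computing: 18^49 mod 53 = 27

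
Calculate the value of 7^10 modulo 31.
10 = 8 + 2 (binary 1010). Repeated squaring mod 31: 7^1 ≡ 7; 7^2 ≡ 7² = 49 ≡ 18; 7^4 ≡ 18² = 324 ≡ 14; 7^8 ≡ 14² = 196 ≡ 10. Multiply: 7^10 = 7^8 × 7^2 ≡ 10 × 18 (mod 31): 10 × 18 = 180 ≡ 25. So 7^10 ≡ 25 (mod 31).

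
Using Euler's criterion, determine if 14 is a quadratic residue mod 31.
By Euler's criterion: 14^{15} ≡ 1 (mod 31). Since this equals 1, 14 is a QR.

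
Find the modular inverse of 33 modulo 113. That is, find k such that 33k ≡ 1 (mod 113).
24

Using Extended Euclidean Algorithm:
gcd(33, 113) = 1
Bezout coefficients: 33 × 24 + 113 × -7 = 1
So 33 × 24 ≡ 1 (mod 113)
The inverse is 24 mod 113 = 24
Verification: 33 × 24 = 792 = 7 × 113 + 1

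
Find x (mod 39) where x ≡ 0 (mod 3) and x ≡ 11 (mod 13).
M = 3 × 13 = 39. M₁ = 13, y₁ ≡ 1 (mod 3). M₂ = 3, y₂ ≡ 9 (mod 13). x = 0×13×1 + 11×3×9 ≡ 24 (mod 39)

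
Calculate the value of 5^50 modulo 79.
Using repeated squaring. 50 = 32 + 16 + 2 (binary 110010). Repeated squaring mod 79: 5^1 ≡ 5; 5^2 ≡ 5² = 25 ≡ 25; 5^4 ≡ 25² = 625 ≡ 72; 5^8 ≡ 72² = 5184 ≡ 49; 5^16 ≡ 49² = 2401 ≡ 31; 5^32 ≡ 31² = 961 ≡ 13. Multiply: 5^50 = 5^32 × 5^16 × 5^2 ≡ 13 × 31 × 25 (mod 79): 13 × 31 = 403 ≡ 8; 8 × 25 = 200 ≡ 42. So 5^50 ≡ 42 (mod 79).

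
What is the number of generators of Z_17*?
Number of primitive roots mod 17 = φ(16) = 8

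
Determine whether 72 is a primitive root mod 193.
p - 1 = 192 has prime divisors 2, 3. Check 72^(192/q) mod 193 for each: 72^(192/2) = 72^96 ≡ 1, 72^(192/3) = 72^64 ≡ 1 (mod 193). Since 72^96 ≡ 1 (mod 193), the order of 72 divides 96 (in fact the order is 32) ≠ 192, so it is not a primitive root.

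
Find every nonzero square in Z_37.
QRs mod 37: {1, 3, 4, 7, 9, 10, 11, 12, 16, 21, 25, 26, 27, 28, 30, 33, 34, 36}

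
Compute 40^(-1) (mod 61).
29

Using Extended Euclidean Algorithm:
gcd(40, 61) = 1
Bezout coefficients: 40 × 29 + 61 × -19 = 1
So 40 × 29 ≡ 1 (mod 61)
The inverse is 29 mod 61 = 29
Verification: 40 × 29 = 1160 = 19 × 61 + 1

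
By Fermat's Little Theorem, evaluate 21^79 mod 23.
By Fermat: 21^{22} ≡ 1 (mod 23). 79 = 3×22 + 13. So 21^{79} ≡ 21^{13} ≡ 19 (mod 23)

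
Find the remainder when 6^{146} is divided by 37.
By Fermat: 6^{36} ≡ 1 (mod 37). 146 = 4×36 + 2. So 6^{146} ≡ 6^{2} ≡ 36 (mod 37)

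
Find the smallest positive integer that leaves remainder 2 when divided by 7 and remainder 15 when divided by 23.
M = 7 × 23 = 161. M₁ = 23, y₁ ≡ 4 (mod 7). M₂ = 7, y₂ ≡ 10 (mod 23). y = 2×23×4 + 15×7×10 ≡ 107 (mod 161). The smallest positive such number is 107.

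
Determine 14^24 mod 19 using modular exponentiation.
Using Fermat: 14^{18} ≡ 1 (mod 19). 24 ≡ 6 (mod 18). So 14^{24} ≡ 14^{6} ≡ 7 (mod 19)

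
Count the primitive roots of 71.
24

The number of primitive roots modulo p is φ(p-1) = φ(70)
φ(70) = 24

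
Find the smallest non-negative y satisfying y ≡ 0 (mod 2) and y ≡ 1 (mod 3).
M = 2 × 3 = 6. M₁ = 3, y₁ ≡ 1 (mod 2). M₂ = 2, y₂ ≡ 2 (mod 3). y = 0×3×1 + 1×2×2 ≡ 4 (mod 6)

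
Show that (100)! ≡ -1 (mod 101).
(100)! mod 101 = 100. Since this equals -1 (mod 101), Wilson confirms 101 is prime.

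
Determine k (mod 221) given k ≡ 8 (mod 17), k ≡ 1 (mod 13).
144

Using the Chinese Remainder Theorem:
M = product of moduli = 221
For equation 1: M_1 = 13, 13 ≡ 13 (mod 17), inverse of 13 mod 17 is 4 (check: 13 × 4 = 52 ≡ 1 (mod 17))
For equation 2: M_2 = 17, 17 ≡ 4 (mod 13), inverse of 17 mod 13 is 10 (check: 4 × 10 = 40 ≡ 1 (mod 13))
Combine: k ≡ Σ r_i×M_i×(M_i⁻¹ mod m_i) = 8×13×4 + 1×17×10 = 416 + 170 = 586
586 mod 221 = 144
k ≡ 144 (mod 221)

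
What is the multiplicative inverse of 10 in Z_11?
10^(-1) ≡ 10 (mod 11). Verification: 10 × 10 = 100 ≡ 1 (mod 11)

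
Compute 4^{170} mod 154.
100

Using successive squaring:
Binary expansion of 170: 10101010
Powers of 4 mod 154 (each is the square of the previous):
  4^1 ≡ 4 (mod 154)
  4^2 ≡ 4² = 16 ≡ 16 (mod 154)
  4^4 ≡ 16² = 256 ≡ 102 (mod 154)
  4^8 ≡ 102² = 10404 ≡ 86 (mod 154)
  4^16 ≡ 86² = 7396 ≡ 4 (mod 154)
  4^32 ≡ 4² = 16 ≡ 16 (mod 154)
  4^64 ≡ 16² = 256 ≡ 102 (mod 154)
  4^128 ≡ 102² = 10404 ≡ 86 (mod 154)
170 = 128 + 32 + 8 + 2, so 4^170 = 4^128 × 4^32 × 4^8 × 4^2 ≡ 86 × 16 × 86 × 16 (mod 154)
Multiplying step by step:
  86 × 16 = 1376 ≡ 144 (mod 154)
  144 × 86 = 12384 ≡ 64 (mod 154)
  64 × 16 = 1024 ≡ 100 (mod 154)
Result: 4^170 ≡ 100 (mod 154)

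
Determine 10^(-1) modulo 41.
10^(-1) ≡ 37 (mod 41). Verification: 10 × 37 = 370 ≡ 1 (mod 41)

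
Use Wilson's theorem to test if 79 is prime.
(78)! mod 79 = 78. Since 78 ≡ -1 (mod 79), 79 is prime.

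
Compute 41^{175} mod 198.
131

Using successive squaring:
Binary expansion of 175: 10101111
Powers of 41 mod 198 (each is the square of the previous):
  41^1 ≡ 41 (mod 198)
  41^2 ≡ 41² = 1681 ≡ 97 (mod 198)
  41^4 ≡ 97² = 9409 ≡ 103 (mod 198)
  41^8 ≡ 103² = 10609 ≡ 115 (mod 198)
  41^16 ≡ 115² = 13225 ≡ 157 (mod 198)
  41^32 ≡ 157² = 24649 ≡ 97 (mod 198)
  41^64 ≡ 97² = 9409 ≡ 103 (mod 198)
  41^128 ≡ 103² = 10609 ≡ 115 (mod 198)
175 = 128 + 32 + 8 + 4 + 2 + 1, so 41^175 = 41^128 × 41^32 × 41^8 × 41^4 × 41^2 × 41^1 ≡ 115 × 97 × 115 × 103 × 97 × 41 (mod 198)
Multiplying step by step:
  115 × 97 = 11155 ≡ 67 (mod 198)
  67 × 115 = 7705 ≡ 181 (mod 198)
  181 × 103 = 18643 ≡ 31 (mod 198)
  31 × 97 = 3007 ≡ 37 (mod 198)
  37 × 41 = 1517 ≡ 131 (mod 198)
Result: 41^175 ≡ 131 (mod 198)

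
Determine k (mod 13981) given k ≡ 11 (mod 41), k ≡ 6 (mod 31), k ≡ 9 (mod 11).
12065

Using the Chinese Remainder Theorem:
M = product of moduli = 13981
For equation 1: M_1 = 341, 341 ≡ 13 (mod 41), inverse of 341 mod 41 is 19 (check: 13 × 19 = 247 ≡ 1 (mod 41))
For equation 2: M_2 = 451, 451 ≡ 17 (mod 31), inverse of 451 mod 31 is 11 (check: 17 × 11 = 187 ≡ 1 (mod 31))
For equation 3: M_3 = 1271, 1271 ≡ 6 (mod 11), inverse of 1271 mod 11 is 2 (check: 6 × 2 = 12 ≡ 1 (mod 11))
Combine: k ≡ Σ r_i×M_i×(M_i⁻¹ mod m_i) = 11×341×19 + 6×451×11 + 9×1271×2 = 71269 + 29766 + 22878 = 123913
123913 mod 13981 = 12065
k ≡ 12065 (mod 13981)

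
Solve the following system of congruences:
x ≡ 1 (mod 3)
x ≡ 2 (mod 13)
28

Using the Chinese Remainder Theorem:
M = product of moduli = 39
For equation 1: M_1 = 13, 13 ≡ 1 (mod 3), inverse of 13 mod 3 is 1 (check: 1 × 1 = 1 ≡ 1 (mod 3))
For equation 2: M_2 = 3, 3 ≡ 3 (mod 13), inverse of 3 mod 13 is 9 (check: 3 × 9 = 27 ≡ 1 (mod 13))
Combine: x ≡ Σ r_i×M_i×(M_i⁻¹ mod m_i) = 1×13×1 + 2×3×9 = 13 + 54 = 67
67 mod 39 = 28
x ≡ 28 (mod 39)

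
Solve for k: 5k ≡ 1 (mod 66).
53

Since gcd(5, 66) = 1 divides 1, a solution exists.
Multiply both sides by the inverse of 5 mod 66:
  5^(-1) mod 66 = 53
  x ≡ 53 × 1 ≡ 53 ≡ 53 (mod 66)
Verification: 5 × 53 = 265 = 4 × 66 + 1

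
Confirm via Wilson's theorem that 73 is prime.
(72)! mod 73 = 72. Since this equals -1 (mod 73), Wilson confirms 73 is prime.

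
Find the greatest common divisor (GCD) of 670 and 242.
2

Using the Euclidean algorithm:
670 = 2 × 242 + 186
242 = 1 × 186 + 56
186 = 3 × 56 + 18
56 = 3 × 18 + 2
18 = 9 × 2 + 0

GCD(670, 242) = 2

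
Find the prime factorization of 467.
467

Divide by primes starting from smallest:
467 ÷ 467 = 1

467 = 467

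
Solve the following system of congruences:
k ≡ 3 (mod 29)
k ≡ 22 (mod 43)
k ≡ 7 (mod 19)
17867

Using the Chinese Remainder Theorem:
M = product of moduli = 23693
For equation 1: M_1 = 817, 817 ≡ 5 (mod 29), inverse of 817 mod 29 is 6 (check: 5 × 6 = 30 ≡ 1 (mod 29))
For equation 2: M_2 = 551, 551 ≡ 35 (mod 43), inverse of 551 mod 43 is 16 (check: 35 × 16 = 560 ≡ 1 (mod 43))
For equation 3: M_3 = 1247, 1247 ≡ 12 (mod 19), inverse of 1247 mod 19 is 8 (check: 12 × 8 = 96 ≡ 1 (mod 19))
Combine: k ≡ Σ r_i×M_i×(M_i⁻¹ mod m_i) = 3×817×6 + 22×551×16 + 7×1247×8 = 14706 + 193952 + 69832 = 278490
278490 mod 23693 = 17867
k ≡ 17867 (mod 23693)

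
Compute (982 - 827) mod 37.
7

(982 - 827) = 155
155 mod 37 = 7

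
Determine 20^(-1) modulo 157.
20^(-1) ≡ 55 (mod 157). Verification: 20 × 55 = 1100 ≡ 1 (mod 157)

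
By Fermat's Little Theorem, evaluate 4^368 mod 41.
By Fermat: 4^{40} ≡ 1 (mod 41). 368 ≡ 8 (mod 40). So 4^{368} ≡ 4^{8} ≡ 18 (mod 41)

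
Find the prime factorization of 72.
2^3 × 3^2

Divide by primes starting from smallest:
72 ÷ 2 = 36
36 ÷ 2 = 18
18 ÷ 2 = 9
9 ÷ 3 = 3
3 ÷ 3 = 1

72 = 2^3 × 3^2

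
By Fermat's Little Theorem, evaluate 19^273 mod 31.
By Fermat: 19^{30} ≡ 1 (mod 31). 273 ≡ 3 (mod 30). So 19^{273} ≡ 19^{3} ≡ 8 (mod 31)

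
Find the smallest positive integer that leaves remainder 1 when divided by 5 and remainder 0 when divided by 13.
M = 5 × 13 = 65. M₁ = 13, y₁ ≡ 2 (mod 5). M₂ = 5, y₂ ≡ 8 (mod 13). x = 1×13×2 + 0×5×8 ≡ 26 (mod 65). The smallest positive such number is 26.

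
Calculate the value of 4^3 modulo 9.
3 = 2 + 1 (binary 11). Repeated squaring mod 9: 4^1 ≡ 4; 4^2 ≡ 4² = 16 ≡ 7. Multiply: 4^3 = 4^2 × 4^1 ≡ 7 × 4 (mod 9): 7 × 4 = 28 ≡ 1. So 4^3 ≡ 1 (mod 9).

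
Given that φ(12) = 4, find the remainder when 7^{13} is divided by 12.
By Euler: 7^{4} ≡ 1 (mod 12) since gcd(7, 12) = 1. 13 = 3×4 + 1. So 7^{13} ≡ 7^{1} ≡ 7 (mod 12)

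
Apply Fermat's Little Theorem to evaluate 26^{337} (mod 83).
51

By Fermat's Little Theorem, a^(p-1) ≡ 1 (mod p) for prime p and gcd(a, p) = 1
Here p = 83, so 26^82 ≡ 1 (mod 83)
We can reduce the exponent: 337 mod 82 = 9
So 26^337 ≡ 26^9 (mod 83)
Computing: 26^9 mod 83 = 51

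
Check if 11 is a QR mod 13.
By Euler's criterion: 11^{6} ≡ 12 (mod 13). Since this equals -1 (≡ 12), 11 is not a QR.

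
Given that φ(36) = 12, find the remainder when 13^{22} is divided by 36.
By Euler: 13^{12} ≡ 1 (mod 36) since gcd(13, 36) = 1. 22 = 1×12 + 10. So 13^{22} ≡ 13^{10} ≡ 13 (mod 36)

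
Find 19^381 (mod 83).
Using Fermat: 19^{82} ≡ 1 (mod 83). 381 ≡ 53 (mod 82). So 19^{381} ≡ 19^{53} ≡ 80 (mod 83)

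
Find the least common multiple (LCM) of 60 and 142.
4260

First find GCD(60, 142) using the Euclidean algorithm:
60 = 0 × 142 + 60
142 = 2 × 60 + 22
60 = 2 × 22 + 16
22 = 1 × 16 + 6
16 = 2 × 6 + 4
6 = 1 × 4 + 2
4 = 2 × 2 + 0
GCD(60, 142) = 2

LCM formula: LCM(a, b) = (a × b) / GCD(a, b)
LCM(60, 142) = (60 × 142) / 2
LCM(60, 142) = 8520 / 2
LCM(60, 142) = 4260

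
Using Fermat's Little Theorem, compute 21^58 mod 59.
By Fermat's Little Theorem, 21^{58} ≡ 1 (mod 59) since 59 is prime and gcd(21, 59) = 1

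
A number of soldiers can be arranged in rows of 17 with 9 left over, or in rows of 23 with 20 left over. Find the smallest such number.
M = 17 × 23 = 391. M₁ = 23, y₁ ≡ 3 (mod 17). M₂ = 17, y₂ ≡ 19 (mod 23). t = 9×23×3 + 20×17×19 ≡ 43 (mod 391). The smallest positive such number is 43.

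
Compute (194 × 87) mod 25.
3

(194 × 87) = 16878
16878 mod 25 = 3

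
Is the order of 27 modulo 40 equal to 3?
No, the actual order is 4, not 3.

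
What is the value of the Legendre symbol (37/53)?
(37/53) = 37^{26} mod 53 = 1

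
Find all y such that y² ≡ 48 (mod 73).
The square roots of 48 mod 73 are 11 and 62. Verify: 11² = 121 ≡ 48 (mod 73)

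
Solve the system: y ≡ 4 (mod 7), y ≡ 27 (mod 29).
M = 7 × 29 = 203. M₁ = 29, y₁ ≡ 1 (mod 7). M₂ = 7, y₂ ≡ 25 (mod 29). y = 4×29×1 + 27×7×25 ≡ 172 (mod 203)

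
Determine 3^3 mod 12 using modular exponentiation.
3 = 2 + 1 (binary 11). Repeated squaring mod 12: 3^1 ≡ 3; 3^2 ≡ 3² = 9 ≡ 9. Multiply: 3^3 = 3^2 × 3^1 ≡ 9 × 3 (mod 12): 9 × 3 = 27 ≡ 3. So 3^3 ≡ 3 (mod 12).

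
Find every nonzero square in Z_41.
QRs mod 41: {1, 2, 4, 5, 8, 9, 10, 16, 18, 20, 21, 23, 25, 31, 32, 33, 36, 37, 39, 40}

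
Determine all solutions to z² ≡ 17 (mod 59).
The square roots of 17 mod 59 are 28 and 31. Verify: 28² = 784 ≡ 17 (mod 59)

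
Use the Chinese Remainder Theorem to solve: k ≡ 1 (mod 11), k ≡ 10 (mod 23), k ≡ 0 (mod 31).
6634

Using the Chinese Remainder Theorem:
M = product of moduli = 7843
For equation 1: M_1 = 713, 713 ≡ 9 (mod 11), inverse of 713 mod 11 is 5 (check: 9 × 5 = 45 ≡ 1 (mod 11))
For equation 2: M_2 = 341, 341 ≡ 19 (mod 23), inverse of 341 mod 23 is 17 (check: 19 × 17 = 323 ≡ 1 (mod 23))
For equation 3: M_3 = 253, 253 ≡ 5 (mod 31), inverse of 253 mod 31 is 25 (check: 5 × 25 = 125 ≡ 1 (mod 31))
Combine: k ≡ Σ r_i×M_i×(M_i⁻¹ mod m_i) = 1×713×5 + 10×341×17 + 0×253×25 = 3565 + 57970 + 0 = 61535
61535 mod 7843 = 6634
k ≡ 6634 (mod 7843)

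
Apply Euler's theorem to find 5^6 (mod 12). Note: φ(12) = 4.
By Euler: 5^{4} ≡ 1 (mod 12) since gcd(5, 12) = 1. 6 = 1×4 + 2. So 5^{6} ≡ 5^{2} ≡ 1 (mod 12)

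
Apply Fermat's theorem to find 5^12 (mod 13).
By Fermat's Little Theorem, 5^{12} ≡ 1 (mod 13) since 13 is prime and gcd(5, 13) = 1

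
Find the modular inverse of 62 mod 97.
62^(-1) ≡ 36 (mod 97). Verification: 62 × 36 = 2232 ≡ 1 (mod 97)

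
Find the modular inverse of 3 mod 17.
3^(-1) ≡ 6 (mod 17). Verification: 3 × 6 = 18 ≡ 1 (mod 17)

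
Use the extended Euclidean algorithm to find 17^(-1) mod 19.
Extended GCD: 17(9) + 19(-8) = 1. So 17^(-1) ≡ 9 ≡ 9 (mod 19). Verify: 17 × 9 = 153 ≡ 1 (mod 19)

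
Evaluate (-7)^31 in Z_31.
Using Fermat: (-7)^{30} ≡ 1 (mod 31). 31 ≡ 1 (mod 30). So (-7)^{31} ≡ (-7)^{1} ≡ 24 (mod 31)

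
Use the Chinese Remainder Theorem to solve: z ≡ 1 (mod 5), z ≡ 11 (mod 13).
M = 5 × 13 = 65. M₁ = 13, y₁ ≡ 2 (mod 5). M₂ = 5, y₂ ≡ 8 (mod 13). z = 1×13×2 + 11×5×8 ≡ 11 (mod 65)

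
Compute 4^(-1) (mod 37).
4^(-1) ≡ 28 (mod 37). Verification: 4 × 28 = 112 ≡ 1 (mod 37)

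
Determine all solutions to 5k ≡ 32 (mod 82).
72

Since gcd(5, 82) = 1 divides 32, a solution exists.
Multiply both sides by the inverse of 5 mod 82:
  5^(-1) mod 82 = 33
  x ≡ 33 × 32 ≡ 1056 ≡ 72 (mod 82)
Verification: 5 × 72 = 360 = 4 × 82 + 32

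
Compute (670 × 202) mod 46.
8

(670 × 202) = 135340
135340 mod 46 = 8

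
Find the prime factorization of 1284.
2^2 × 3 × 107

Divide by primes starting from smallest:
1284 ÷ 2 = 642
642 ÷ 2 = 321
321 ÷ 3 = 107
107 ÷ 107 = 1

1284 = 2^2 × 3 × 107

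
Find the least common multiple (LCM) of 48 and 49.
2352

First find GCD(48, 49) using the Euclidean algorithm:
48 = 0 × 49 + 48
49 = 1 × 48 + 1
48 = 48 × 1 + 0
GCD(48, 49) = 1

LCM formula: LCM(a, b) = (a × b) / GCD(a, b)
LCM(48, 49) = (48 × 49) / 1
LCM(48, 49) = 2352 / 1
LCM(48, 49) = 2352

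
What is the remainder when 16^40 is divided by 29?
Using Fermat: 16^{28} ≡ 1 (mod 29). 40 ≡ 12 (mod 28). So 16^{40} ≡ 16^{12} ≡ 23 (mod 29)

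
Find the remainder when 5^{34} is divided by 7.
By Fermat: 5^{6} ≡ 1 (mod 7). 34 = 5×6 + 4. So 5^{34} ≡ 5^{4} ≡ 2 (mod 7)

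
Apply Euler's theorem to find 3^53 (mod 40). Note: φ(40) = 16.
By Euler: 3^{16} ≡ 1 (mod 40) since gcd(3, 40) = 1. 53 = 3×16 + 5. So 3^{53} ≡ 3^{5} ≡ 3 (mod 40)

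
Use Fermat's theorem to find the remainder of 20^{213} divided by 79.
8

By Fermat's Little Theorem, a^(p-1) ≡ 1 (mod p) for prime p and gcd(a, p) = 1
Here p = 79, so 20^78 ≡ 1 (mod 79)
We can reduce the exponent: 213 mod 78 = 57
So 20^213 ≡ 20^57 (mod 79)
Computing: 20^57 mod 79 = 8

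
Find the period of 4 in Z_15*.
Powers of 4 mod 15: 4^1≡4, 4^2≡1. Order = 2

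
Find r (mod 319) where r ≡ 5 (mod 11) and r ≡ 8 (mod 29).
M = 11 × 29 = 319. M₁ = 29, y₁ ≡ 8 (mod 11). M₂ = 11, y₂ ≡ 8 (mod 29). r = 5×29×8 + 8×11×8 ≡ 269 (mod 319)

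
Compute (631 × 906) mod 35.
31

(631 × 906) = 571686
571686 mod 35 = 31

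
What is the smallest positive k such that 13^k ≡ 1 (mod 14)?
Powers of 13 mod 14: 13^1≡13, 13^2≡1. Order = 2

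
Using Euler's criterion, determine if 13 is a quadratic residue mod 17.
By Euler's criterion: 13^{8} ≡ 1 (mod 17). Since this equals 1, 13 is a QR.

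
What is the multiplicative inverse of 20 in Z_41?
20^(-1) ≡ 39 (mod 41). Verification: 20 × 39 = 780 ≡ 1 (mod 41)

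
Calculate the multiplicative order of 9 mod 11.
Powers of 9 mod 11: 9^1≡9, 9^2≡4, 9^3≡3, 9^4≡5, 9^5≡1. Order = 5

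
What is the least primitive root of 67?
2

A primitive root g modulo p has order p-1 = 66
Prime divisors of 66: [2, 3, 11]
g is a primitive root iff g^(66/q) ≢ 1 (mod 67) for each prime divisor q
Testing small values:
  g = 2: 2^33 ≡ 66, 2^22 ≡ 37, 2^6 ≡ 64 (mod 67) → none is 1, primitive root!
The smallest primitive root is 2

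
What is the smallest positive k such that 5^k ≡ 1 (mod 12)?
Powers of 5 mod 12: 5^1≡5, 5^2≡1. Order = 2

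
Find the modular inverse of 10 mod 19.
10^(-1) ≡ 2 (mod 19). Verification: 10 × 2 = 20 ≡ 1 (mod 19)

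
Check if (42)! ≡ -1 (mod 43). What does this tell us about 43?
(42)! mod 43 = 42. Since this equals -1 (mod 43), Wilson confirms 43 is prime.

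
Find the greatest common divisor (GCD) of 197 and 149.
1

Using the Euclidean algorithm:
197 = 1 × 149 + 48
149 = 3 × 48 + 5
48 = 9 × 5 + 3
5 = 1 × 3 + 2
3 = 1 × 2 + 1
2 = 2 × 1 + 0

GCD(197, 149) = 1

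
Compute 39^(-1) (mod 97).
5

Using Extended Euclidean Algorithm:
gcd(39, 97) = 1
Bezout coefficients: 39 × 5 + 97 × -2 = 1
So 39 × 5 ≡ 1 (mod 97)
The inverse is 5 mod 97 = 5
Verification: 39 × 5 = 195 = 2 × 97 + 1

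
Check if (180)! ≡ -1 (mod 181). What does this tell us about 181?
(180)! mod 181 = 180. Since this equals -1 (mod 181), Wilson confirms 181 is prime.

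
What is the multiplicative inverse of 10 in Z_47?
33

Using Extended Euclidean Algorithm:
gcd(10, 47) = 1
Bezout coefficients: 10 × -14 + 47 × 3 = 1
So 10 × -14 ≡ 1 (mod 47)
The inverse is -14 mod 47 = 33
Verification: 10 × 33 = 330 = 7 × 47 + 1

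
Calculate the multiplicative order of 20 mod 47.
Powers of 20 mod 47: 20^1≡20, 20^2≡24, 20^3≡10, 20^4≡12, 20^5≡5, 20^6≡6, 20^7≡26, 20^8≡3, 20^9≡13, 20^10≡25, 20^11≡30, 20^12≡36, 20^13≡15, 20^14≡18, 20^15≡31, 20^16≡9, 20^17≡39, 20^18≡28, 20^19≡43, 20^20≡14, 20^21≡45, 20^22≡7, 20^23≡46, 20^24≡27, 20^25≡23, 20^26≡37, 20^27≡35, 20^28≡42, 20^29≡41, 20^30≡21, 20^31≡44, 20^32≡34, 20^33≡22, 20^34≡17, 20^35≡11, 20^36≡32, 20^37≡29, 20^38≡16, 20^39≡38, 20^40≡8, 20^41≡19, 20^42≡4, 20^43≡33, 20^44≡2, 20^45≡40, 20^46≡1. Order = 46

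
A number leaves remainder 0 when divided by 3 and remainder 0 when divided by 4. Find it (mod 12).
M = 3 × 4 = 12. M₁ = 4, y₁ ≡ 1 (mod 3). M₂ = 3, y₂ ≡ 3 (mod 4). r = 0×4×1 + 0×3×3 ≡ 0 (mod 12)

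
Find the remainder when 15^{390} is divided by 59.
By Fermat: 15^{58} ≡ 1 (mod 59). 390 = 6×58 + 42. So 15^{390} ≡ 15^{42} ≡ 51 (mod 59)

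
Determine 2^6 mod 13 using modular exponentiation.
6 = 4 + 2 (binary 110). Repeated squaring mod 13: 2^1 ≡ 2; 2^2 ≡ 2² = 4 ≡ 4; 2^4 ≡ 4² = 16 ≡ 3. Multiply: 2^6 = 2^4 × 2^2 ≡ 3 × 4 (mod 13): 3 × 4 = 12 ≡ 12. So 2^6 ≡ 12 (mod 13).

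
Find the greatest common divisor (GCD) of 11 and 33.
11

Using the Euclidean algorithm:
11 = 0 × 33 + 11
33 = 3 × 11 + 0

GCD(11, 33) = 11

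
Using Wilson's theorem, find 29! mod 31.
(30)! = (29)! × (30) ≡ -1 (mod 31). So (29)! ≡ -1 × (30)^(-1) ≡ (-1)×(-1) = 1 (mod 31)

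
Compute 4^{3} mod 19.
7

Using successive squaring:
Binary expansion of 3: 11
Powers of 4 mod 19 (each is the square of the previous):
  4^1 ≡ 4 (mod 19)
  4^2 ≡ 4² = 16 ≡ 16 (mod 19)
3 = 2 + 1, so 4^3 = 4^2 × 4^1 ≡ 16 × 4 (mod 19)
Multiplying step by step:
  16 × 4 = 64 ≡ 7 (mod 19)
Result: 4^3 ≡ 7 (mod 19)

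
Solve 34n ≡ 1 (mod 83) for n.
22

Using Extended Euclidean Algorithm:
gcd(34, 83) = 1
Bezout coefficients: 34 × 22 + 83 × -9 = 1
So 34 × 22 ≡ 1 (mod 83)
The inverse is 22 mod 83 = 22
Verification: 34 × 22 = 748 = 9 × 83 + 1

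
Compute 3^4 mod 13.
4 = 4 (binary 100). Repeated squaring mod 13: 3^1 ≡ 3; 3^2 ≡ 3² = 9 ≡ 9; 3^4 ≡ 9² = 81 ≡ 3. So 3^4 ≡ 3 (mod 13).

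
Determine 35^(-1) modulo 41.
35^(-1) ≡ 34 (mod 41). Verification: 35 × 34 = 1190 ≡ 1 (mod 41)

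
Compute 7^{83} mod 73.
52

Using successive squaring:
Binary expansion of 83: 1010011
Powers of 7 mod 73 (each is the square of the previous):
  7^1 ≡ 7 (mod 73)
  7^2 ≡ 7² = 49 ≡ 49 (mod 73)
  7^4 ≡ 49² = 2401 ≡ 65 (mod 73)
  7^8 ≡ 65² = 4225 ≡ 64 (mod 73)
  7^16 ≡ 64² = 4096 ≡ 8 (mod 73)
  7^32 ≡ 8² = 64 ≡ 64 (mod 73)
  7^64 ≡ 64² = 4096 ≡ 8 (mod 73)
83 = 64 + 16 + 2 + 1, so 7^83 = 7^64 × 7^16 × 7^2 × 7^1 ≡ 8 × 8 × 49 × 7 (mod 73)
Multiplying step by step:
  8 × 8 = 64 ≡ 64 (mod 73)
  64 × 49 = 3136 ≡ 70 (mod 73)
  70 × 7 = 490 ≡ 52 (mod 73)
Result: 7^83 ≡ 52 (mod 73)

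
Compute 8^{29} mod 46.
12

Using successive squaring:
Binary expansion of 29: 11101
Powers of 8 mod 46 (each is the square of the previous):
  8^1 ≡ 8 (mod 46)
  8^2 ≡ 8² = 64 ≡ 18 (mod 46)
  8^4 ≡ 18² = 324 ≡ 2 (mod 46)
  8^8 ≡ 2² = 4 ≡ 4 (mod 46)
  8^16 ≡ 4² = 16 ≡ 16 (mod 46)
29 = 16 + 8 + 4 + 1, so 8^29 = 8^16 × 8^8 × 8^4 × 8^1 ≡ 16 × 4 × 2 × 8 (mod 46)
Multiplying step by step:
  16 × 4 = 64 ≡ 18 (mod 46)
  18 × 2 = 36 ≡ 36 (mod 46)
  36 × 8 = 288 ≡ 12 (mod 46)
Result: 8^29 ≡ 12 (mod 46)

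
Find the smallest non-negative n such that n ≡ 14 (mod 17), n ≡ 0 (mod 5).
65

Using the Chinese Remainder Theorem:
M = product of moduli = 85
For equation 1: M_1 = 5, 5 ≡ 5 (mod 17), inverse of 5 mod 17 is 7 (check: 5 × 7 = 35 ≡ 1 (mod 17))
For equation 2: M_2 = 17, 17 ≡ 2 (mod 5), inverse of 17 mod 5 is 3 (check: 2 × 3 = 6 ≡ 1 (mod 5))
Combine: n ≡ Σ r_i×M_i×(M_i⁻¹ mod m_i) = 14×5×7 + 0×17×3 = 490 + 0 = 490
490 mod 85 = 65
n ≡ 65 (mod 85)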